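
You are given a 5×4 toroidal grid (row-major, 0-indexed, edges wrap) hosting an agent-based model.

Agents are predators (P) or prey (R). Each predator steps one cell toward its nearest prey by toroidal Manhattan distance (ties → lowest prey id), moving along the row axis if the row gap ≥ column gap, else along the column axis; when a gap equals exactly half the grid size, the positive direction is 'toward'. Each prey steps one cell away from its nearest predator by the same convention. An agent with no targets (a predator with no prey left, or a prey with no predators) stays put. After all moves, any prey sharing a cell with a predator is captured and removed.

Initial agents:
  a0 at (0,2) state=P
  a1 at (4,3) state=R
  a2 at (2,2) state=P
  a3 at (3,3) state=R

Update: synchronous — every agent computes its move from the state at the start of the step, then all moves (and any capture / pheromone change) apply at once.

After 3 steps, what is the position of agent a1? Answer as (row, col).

(3, 1)

t=1: a0@(4,2):P a1@(3,3):R a2@(3,2):P a3@(4,3):R
t=2: a0@(4,3):P a1@(3,0):R a2@(3,3):P a3@(4,0):R
t=3: a0@(4,0):P a1@(3,1):R a2@(3,0):P a3@(4,1):R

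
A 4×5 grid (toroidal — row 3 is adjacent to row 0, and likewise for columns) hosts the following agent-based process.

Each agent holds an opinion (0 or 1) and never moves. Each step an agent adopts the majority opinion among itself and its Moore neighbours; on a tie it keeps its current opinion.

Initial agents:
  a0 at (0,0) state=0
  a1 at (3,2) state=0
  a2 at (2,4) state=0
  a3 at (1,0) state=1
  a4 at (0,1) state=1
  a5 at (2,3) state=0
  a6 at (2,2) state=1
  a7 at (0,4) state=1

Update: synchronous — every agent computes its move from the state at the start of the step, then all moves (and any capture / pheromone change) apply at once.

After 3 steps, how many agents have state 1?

t=1: a0@(0,0):1 a1@(3,2):0 a2@(2,4):0 a3@(1,0):1 a4@(0,1):1 a5@(2,3):0 a6@(2,2):0 a7@(0,4):1
t=2: (unchanged — steady state)

4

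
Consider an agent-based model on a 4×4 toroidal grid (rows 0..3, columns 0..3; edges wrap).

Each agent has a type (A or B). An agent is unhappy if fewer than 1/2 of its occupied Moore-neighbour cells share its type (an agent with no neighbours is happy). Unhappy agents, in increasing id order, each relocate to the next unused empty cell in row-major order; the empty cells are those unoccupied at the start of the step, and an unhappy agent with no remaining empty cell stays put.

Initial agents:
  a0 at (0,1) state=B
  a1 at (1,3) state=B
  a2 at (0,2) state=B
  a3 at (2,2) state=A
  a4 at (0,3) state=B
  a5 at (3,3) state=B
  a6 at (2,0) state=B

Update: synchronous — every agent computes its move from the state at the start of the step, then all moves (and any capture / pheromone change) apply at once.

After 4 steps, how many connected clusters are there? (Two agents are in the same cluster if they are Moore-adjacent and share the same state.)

2

t=1: a0@(0,1):B a1@(1,3):B a2@(0,2):B a3@(0,0):A a4@(0,3):B a5@(3,3):B a6@(2,0):B
t=2: a0@(0,1):B a1@(1,3):B a2@(0,2):B a3@(1,0):A a4@(0,3):B a5@(3,3):B a6@(2,0):B
t=3: a0@(0,1):B a1@(1,3):B a2@(0,2):B a3@(0,0):A a4@(0,3):B a5@(3,3):B a6@(2,0):B
t=4: a0@(0,1):B a1@(1,3):B a2@(0,2):B a3@(1,0):A a4@(0,3):B a5@(3,3):B a6@(2,0):B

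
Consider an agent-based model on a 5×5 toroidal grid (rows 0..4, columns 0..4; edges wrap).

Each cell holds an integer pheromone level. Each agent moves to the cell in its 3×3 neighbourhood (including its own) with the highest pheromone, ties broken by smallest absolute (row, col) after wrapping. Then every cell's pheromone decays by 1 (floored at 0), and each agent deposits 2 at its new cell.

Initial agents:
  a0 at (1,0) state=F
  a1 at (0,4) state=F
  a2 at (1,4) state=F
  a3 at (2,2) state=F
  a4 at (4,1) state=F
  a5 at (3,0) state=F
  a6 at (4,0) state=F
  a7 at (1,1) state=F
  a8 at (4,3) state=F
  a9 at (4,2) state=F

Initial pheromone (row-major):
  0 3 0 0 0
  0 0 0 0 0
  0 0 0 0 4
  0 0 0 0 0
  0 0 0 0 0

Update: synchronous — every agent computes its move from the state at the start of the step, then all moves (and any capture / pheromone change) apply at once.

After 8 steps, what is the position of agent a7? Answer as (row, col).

(0, 1)

t=1: a0@(2,4) a1@(0,0) a2@(2,4) a3@(1,1) a4@(0,1) a5@(2,4) a6@(0,1) a7@(0,1) a8@(0,2) a9@(0,1) | pheromone: 2 10 2 0 0 / 0 2 0 0 0 / 0 0 0 0 9 / 0 0 0 0 0 / 0 0 0 0 0
t=2: a0@(2,4) a1@(0,1) a2@(2,4) a3@(0,1) a4@(0,1) a5@(2,4) a6@(0,1) a7@(0,1) a8@(0,1) a9@(0,1) | pheromone: 1 23 1 0 0 / 0 1 0 0 0 / 0 0 0 0 14 / 0 0 0 0 0 / 0 0 0 0 0
t=3: a0@(2,4) a1@(0,1) a2@(2,4) a3@(0,1) a4@(0,1) a5@(2,4) a6@(0,1) a7@(0,1) a8@(0,1) a9@(0,1) | pheromone: 0 36 0 0 0 / 0 0 0 0 0 / 0 0 0 0 19 / 0 0 0 0 0 / 0 0 0 0 0
t=4: a0@(2,4) a1@(0,1) a2@(2,4) a3@(0,1) a4@(0,1) a5@(2,4) a6@(0,1) a7@(0,1) a8@(0,1) a9@(0,1) | pheromone: 0 49 0 0 0 / 0 0 0 0 0 / 0 0 0 0 24 / 0 0 0 0 0 / 0 0 0 0 0
t=5: a0@(2,4) a1@(0,1) a2@(2,4) a3@(0,1) a4@(0,1) a5@(2,4) a6@(0,1) a7@(0,1) a8@(0,1) a9@(0,1) | pheromone: 0 62 0 0 0 / 0 0 0 0 0 / 0 0 0 0 29 / 0 0 0 0 0 / 0 0 0 0 0
t=6: a0@(2,4) a1@(0,1) a2@(2,4) a3@(0,1) a4@(0,1) a5@(2,4) a6@(0,1) a7@(0,1) a8@(0,1) a9@(0,1) | pheromone: 0 75 0 0 0 / 0 0 0 0 0 / 0 0 0 0 34 / 0 0 0 0 0 / 0 0 0 0 0
t=7: a0@(2,4) a1@(0,1) a2@(2,4) a3@(0,1) a4@(0,1) a5@(2,4) a6@(0,1) a7@(0,1) a8@(0,1) a9@(0,1) | pheromone: 0 88 0 0 0 / 0 0 0 0 0 / 0 0 0 0 39 / 0 0 0 0 0 / 0 0 0 0 0
t=8: a0@(2,4) a1@(0,1) a2@(2,4) a3@(0,1) a4@(0,1) a5@(2,4) a6@(0,1) a7@(0,1) a8@(0,1) a9@(0,1) | pheromone: 0 101 0 0 0 / 0 0 0 0 0 / 0 0 0 0 44 / 0 0 0 0 0 / 0 0 0 0 0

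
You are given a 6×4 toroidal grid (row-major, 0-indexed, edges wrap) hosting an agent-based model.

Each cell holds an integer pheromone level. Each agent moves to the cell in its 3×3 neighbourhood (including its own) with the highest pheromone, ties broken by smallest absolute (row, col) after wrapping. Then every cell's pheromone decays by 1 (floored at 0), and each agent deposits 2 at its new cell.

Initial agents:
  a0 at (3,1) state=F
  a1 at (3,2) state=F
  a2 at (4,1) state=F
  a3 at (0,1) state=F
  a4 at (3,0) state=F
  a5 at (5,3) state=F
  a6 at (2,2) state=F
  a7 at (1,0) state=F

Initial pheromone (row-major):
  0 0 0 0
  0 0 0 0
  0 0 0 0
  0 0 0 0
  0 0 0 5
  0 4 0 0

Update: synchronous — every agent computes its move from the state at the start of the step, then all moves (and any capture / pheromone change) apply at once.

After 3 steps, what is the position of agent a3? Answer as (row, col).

(5, 1)

t=1: a0@(2,0) a1@(4,3) a2@(5,1) a3@(5,1) a4@(4,3) a5@(4,3) a6@(1,1) a7@(0,0) | pheromone: 2 0 0 0 / 0 2 0 0 / 2 0 0 0 / 0 0 0 0 / 0 0 0 10 / 0 7 0 0
t=2: a0@(1,1) a1@(4,3) a2@(5,1) a3@(5,1) a4@(4,3) a5@(4,3) a6@(0,0) a7@(5,1) | pheromone: 3 0 0 0 / 0 3 0 0 / 1 0 0 0 / 0 0 0 0 / 0 0 0 15 / 0 12 0 0
t=3: a0@(0,0) a1@(4,3) a2@(5,1) a3@(5,1) a4@(4,3) a5@(4,3) a6@(5,1) a7@(5,1) | pheromone: 4 0 0 0 / 0 2 0 0 / 0 0 0 0 / 0 0 0 0 / 0 0 0 20 / 0 19 0 0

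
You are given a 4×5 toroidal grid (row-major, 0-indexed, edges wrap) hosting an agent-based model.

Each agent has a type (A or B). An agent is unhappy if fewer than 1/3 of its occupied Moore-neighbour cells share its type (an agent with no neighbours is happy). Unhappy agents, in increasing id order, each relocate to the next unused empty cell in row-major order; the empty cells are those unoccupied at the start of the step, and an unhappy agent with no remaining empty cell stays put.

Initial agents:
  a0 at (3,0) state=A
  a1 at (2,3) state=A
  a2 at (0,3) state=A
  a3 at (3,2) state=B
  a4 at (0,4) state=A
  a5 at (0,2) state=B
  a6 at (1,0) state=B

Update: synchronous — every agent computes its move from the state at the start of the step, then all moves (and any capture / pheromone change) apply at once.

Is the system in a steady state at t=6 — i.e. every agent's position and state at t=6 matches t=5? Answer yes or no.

t=1: a0@(3,0):A a1@(0,0):A a2@(0,3):A a3@(3,2):B a4@(0,4):A a5@(0,2):B a6@(0,1):B
t=2: (unchanged — steady state)

yes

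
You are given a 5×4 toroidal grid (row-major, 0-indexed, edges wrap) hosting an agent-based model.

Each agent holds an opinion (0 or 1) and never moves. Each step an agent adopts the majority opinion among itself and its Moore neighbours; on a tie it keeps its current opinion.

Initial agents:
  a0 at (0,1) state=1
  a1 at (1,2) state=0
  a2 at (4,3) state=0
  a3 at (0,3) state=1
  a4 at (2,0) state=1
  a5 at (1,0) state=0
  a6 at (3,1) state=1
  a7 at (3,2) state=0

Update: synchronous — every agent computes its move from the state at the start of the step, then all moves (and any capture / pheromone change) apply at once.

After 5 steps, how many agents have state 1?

t=1: a0@(0,1):0 a1@(1,2):1 a2@(4,3):0 a3@(0,3):0 a4@(2,0):1 a5@(1,0):1 a6@(3,1):1 a7@(3,2):0
t=2: a0@(0,1):1 a1@(1,2):0 a2@(4,3):0 a3@(0,3):0 a4@(2,0):1 a5@(1,0):1 a6@(3,1):1 a7@(3,2):0
t=3: (unchanged — steady state)

4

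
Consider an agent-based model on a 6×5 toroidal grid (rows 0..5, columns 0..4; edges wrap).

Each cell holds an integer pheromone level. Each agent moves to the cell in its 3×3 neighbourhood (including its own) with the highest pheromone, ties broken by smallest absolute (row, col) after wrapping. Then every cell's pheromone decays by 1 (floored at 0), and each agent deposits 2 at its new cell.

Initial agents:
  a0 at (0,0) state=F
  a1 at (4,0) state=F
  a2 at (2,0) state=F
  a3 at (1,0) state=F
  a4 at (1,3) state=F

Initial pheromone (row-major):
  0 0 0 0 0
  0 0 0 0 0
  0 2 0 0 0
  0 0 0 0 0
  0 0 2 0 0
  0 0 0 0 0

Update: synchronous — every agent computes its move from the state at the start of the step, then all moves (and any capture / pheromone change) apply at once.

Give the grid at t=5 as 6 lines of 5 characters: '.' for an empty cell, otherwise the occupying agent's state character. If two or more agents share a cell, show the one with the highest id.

F.F..
.....
.F...
.....
.....
.....

t=1: a0@(0,0) a1@(3,0) a2@(2,1) a3@(2,1) a4@(0,2) | pheromone: 2 0 2 0 0 / 0 0 0 0 0 / 0 5 0 0 0 / 2 0 0 0 0 / 0 0 1 0 0 / 0 0 0 0 0
t=2: a0@(0,0) a1@(2,1) a2@(2,1) a3@(2,1) a4@(0,2) | pheromone: 3 0 3 0 0 / 0 0 0 0 0 / 0 10 0 0 0 / 1 0 0 0 0 / 0 0 0 0 0 / 0 0 0 0 0
t=3: a0@(0,0) a1@(2,1) a2@(2,1) a3@(2,1) a4@(0,2) | pheromone: 4 0 4 0 0 / 0 0 0 0 0 / 0 15 0 0 0 / 0 0 0 0 0 / 0 0 0 0 0 / 0 0 0 0 0
t=4: a0@(0,0) a1@(2,1) a2@(2,1) a3@(2,1) a4@(0,2) | pheromone: 5 0 5 0 0 / 0 0 0 0 0 / 0 20 0 0 0 / 0 0 0 0 0 / 0 0 0 0 0 / 0 0 0 0 0
t=5: a0@(0,0) a1@(2,1) a2@(2,1) a3@(2,1) a4@(0,2) | pheromone: 6 0 6 0 0 / 0 0 0 0 0 / 0 25 0 0 0 / 0 0 0 0 0 / 0 0 0 0 0 / 0 0 0 0 0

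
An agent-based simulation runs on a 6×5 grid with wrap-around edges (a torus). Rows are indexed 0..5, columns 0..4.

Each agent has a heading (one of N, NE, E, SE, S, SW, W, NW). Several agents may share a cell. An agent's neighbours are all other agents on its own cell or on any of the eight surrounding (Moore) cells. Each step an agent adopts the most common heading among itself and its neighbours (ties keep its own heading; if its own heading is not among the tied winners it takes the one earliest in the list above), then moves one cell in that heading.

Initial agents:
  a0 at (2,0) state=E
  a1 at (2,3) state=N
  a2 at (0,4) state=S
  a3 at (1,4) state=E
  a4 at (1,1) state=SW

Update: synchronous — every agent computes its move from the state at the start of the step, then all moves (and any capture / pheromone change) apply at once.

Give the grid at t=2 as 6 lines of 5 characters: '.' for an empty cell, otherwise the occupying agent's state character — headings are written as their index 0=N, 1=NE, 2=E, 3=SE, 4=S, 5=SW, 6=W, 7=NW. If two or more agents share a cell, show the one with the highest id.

...0.
.2...
.22.4
.....
.....
.....

t=1: a0@(2,1):E a1@(1,3):N a2@(1,4):S a3@(1,0):E a4@(2,0):SW
t=2: a0@(2,2):E a1@(0,3):N a2@(2,4):S a3@(1,1):E a4@(2,1):E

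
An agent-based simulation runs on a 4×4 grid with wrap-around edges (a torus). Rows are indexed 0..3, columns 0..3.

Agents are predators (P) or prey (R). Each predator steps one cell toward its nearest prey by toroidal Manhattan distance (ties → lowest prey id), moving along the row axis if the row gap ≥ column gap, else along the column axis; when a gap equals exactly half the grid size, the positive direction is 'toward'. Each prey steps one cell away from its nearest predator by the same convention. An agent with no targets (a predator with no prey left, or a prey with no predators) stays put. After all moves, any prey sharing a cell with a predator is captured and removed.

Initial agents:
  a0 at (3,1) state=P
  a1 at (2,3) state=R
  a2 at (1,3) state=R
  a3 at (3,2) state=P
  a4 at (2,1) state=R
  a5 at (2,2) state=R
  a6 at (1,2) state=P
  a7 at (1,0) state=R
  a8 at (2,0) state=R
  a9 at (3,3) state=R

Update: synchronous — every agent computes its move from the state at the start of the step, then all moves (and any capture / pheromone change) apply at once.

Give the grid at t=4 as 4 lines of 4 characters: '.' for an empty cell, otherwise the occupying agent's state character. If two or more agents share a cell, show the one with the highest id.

....
....
RRR.
PPP.

t=1: a0@(2,1):P a2@(1,0):R a3@(2,2):P a4@(1,1):R a5@(1,2):R a6@(1,3):P a8@(1,0):R a9@(3,0):R
t=2: a0@(1,1):P a3@(1,2):P a4@(0,1):R a5@(0,2):R a6@(1,0):P a9@(0,0):R
t=3: a0@(0,1):P a3@(0,2):P a4@(3,1):R a5@(3,2):R a6@(0,0):P a9@(3,0):R
t=4: a0@(3,1):P a3@(3,2):P a4@(2,1):R a5@(2,2):R a6@(3,0):P a9@(2,0):R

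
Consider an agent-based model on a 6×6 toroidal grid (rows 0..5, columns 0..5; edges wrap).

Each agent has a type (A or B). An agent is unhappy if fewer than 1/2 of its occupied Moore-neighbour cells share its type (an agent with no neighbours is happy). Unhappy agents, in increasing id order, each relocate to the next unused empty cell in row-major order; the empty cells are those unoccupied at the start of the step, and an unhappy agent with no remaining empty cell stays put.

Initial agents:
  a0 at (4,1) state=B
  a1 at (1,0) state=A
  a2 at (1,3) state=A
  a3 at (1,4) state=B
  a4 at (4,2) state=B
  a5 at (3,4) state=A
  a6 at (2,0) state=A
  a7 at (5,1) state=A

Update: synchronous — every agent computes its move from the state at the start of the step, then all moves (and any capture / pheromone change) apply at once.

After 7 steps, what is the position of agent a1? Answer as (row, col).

t=1: a0@(4,1):B a1@(1,0):A a2@(0,0):A a3@(0,1):B a4@(4,2):B a5@(3,4):A a6@(2,0):A a7@(0,2):A
t=2: a0@(4,1):B a1@(1,0):A a2@(0,0):A a3@(0,3):B a4@(4,2):B a5@(3,4):A a6@(2,0):A a7@(0,4):A
t=3: a0@(4,1):B a1@(1,0):A a2@(0,0):A a3@(0,1):B a4@(4,2):B a5@(3,4):A a6@(2,0):A a7@(0,2):A
t=4: a0@(4,1):B a1@(1,0):A a2@(0,0):A a3@(0,3):B a4@(4,2):B a5@(3,4):A a6@(2,0):A a7@(0,4):A
t=5: a0@(4,1):B a1@(1,0):A a2@(0,0):A a3@(0,1):B a4@(4,2):B a5@(3,4):A a6@(2,0):A a7@(0,2):A
t=6: a0@(4,1):B a1@(1,0):A a2@(0,0):A a3@(0,3):B a4@(4,2):B a5@(3,4):A a6@(2,0):A a7@(0,4):A
t=7: a0@(4,1):B a1@(1,0):A a2@(0,0):A a3@(0,1):B a4@(4,2):B a5@(3,4):A a6@(2,0):A a7@(0,2):A

(1, 0)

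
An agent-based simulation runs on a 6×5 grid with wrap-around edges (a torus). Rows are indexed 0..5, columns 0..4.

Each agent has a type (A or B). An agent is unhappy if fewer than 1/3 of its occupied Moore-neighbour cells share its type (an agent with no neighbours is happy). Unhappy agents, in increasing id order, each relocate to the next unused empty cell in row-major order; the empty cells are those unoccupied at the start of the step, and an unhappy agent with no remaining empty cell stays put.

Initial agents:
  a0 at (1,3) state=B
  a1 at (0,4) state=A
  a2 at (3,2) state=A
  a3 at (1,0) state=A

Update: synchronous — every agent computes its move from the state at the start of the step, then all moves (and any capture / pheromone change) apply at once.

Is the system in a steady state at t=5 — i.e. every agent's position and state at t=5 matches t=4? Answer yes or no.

no

t=1: a0@(0,0):B a1@(0,4):A a2@(3,2):A a3@(1,0):A
t=2: a0@(0,1):B a1@(0,4):A a2@(3,2):A a3@(1,0):A
t=3: a0@(0,0):B a1@(0,4):A a2@(3,2):A a3@(1,0):A
t=4: a0@(0,1):B a1@(0,4):A a2@(3,2):A a3@(1,0):A
t=5: a0@(0,0):B a1@(0,4):A a2@(3,2):A a3@(1,0):A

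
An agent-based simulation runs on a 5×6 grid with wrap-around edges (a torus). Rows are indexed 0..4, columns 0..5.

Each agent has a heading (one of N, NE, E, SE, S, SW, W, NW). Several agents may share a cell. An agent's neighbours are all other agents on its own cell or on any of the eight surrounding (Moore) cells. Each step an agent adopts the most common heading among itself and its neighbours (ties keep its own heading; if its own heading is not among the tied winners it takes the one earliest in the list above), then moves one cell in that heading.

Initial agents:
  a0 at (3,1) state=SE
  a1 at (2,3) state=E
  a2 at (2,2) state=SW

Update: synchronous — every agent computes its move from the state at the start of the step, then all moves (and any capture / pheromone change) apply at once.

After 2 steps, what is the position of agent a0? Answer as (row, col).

(0, 3)

t=1: a0@(4,2):SE a1@(2,4):E a2@(3,1):SW
t=2: a0@(0,3):SE a1@(2,5):E a2@(4,0):SW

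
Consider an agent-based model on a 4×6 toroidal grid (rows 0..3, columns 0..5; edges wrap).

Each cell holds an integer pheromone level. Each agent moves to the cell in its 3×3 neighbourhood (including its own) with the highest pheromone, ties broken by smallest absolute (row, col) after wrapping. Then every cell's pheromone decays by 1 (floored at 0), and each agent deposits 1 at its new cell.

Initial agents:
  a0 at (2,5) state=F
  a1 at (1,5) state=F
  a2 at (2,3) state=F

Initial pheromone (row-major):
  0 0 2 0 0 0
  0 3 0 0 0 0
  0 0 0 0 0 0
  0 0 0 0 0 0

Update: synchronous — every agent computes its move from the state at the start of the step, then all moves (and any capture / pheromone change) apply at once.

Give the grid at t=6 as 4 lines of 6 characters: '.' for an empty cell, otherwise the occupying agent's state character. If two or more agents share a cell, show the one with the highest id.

......
.F....
......
......

t=1: a0@(1,0) a1@(0,0) a2@(1,2) | pheromone: 1 0 1 0 0 0 / 1 2 1 0 0 0 / 0 0 0 0 0 0 / 0 0 0 0 0 0
t=2: a0@(1,1) a1@(1,1) a2@(1,1) | pheromone: 0 0 0 0 0 0 / 0 4 0 0 0 0 / 0 0 0 0 0 0 / 0 0 0 0 0 0
t=3: a0@(1,1) a1@(1,1) a2@(1,1) | pheromone: 0 0 0 0 0 0 / 0 6 0 0 0 0 / 0 0 0 0 0 0 / 0 0 0 0 0 0
t=4: a0@(1,1) a1@(1,1) a2@(1,1) | pheromone: 0 0 0 0 0 0 / 0 8 0 0 0 0 / 0 0 0 0 0 0 / 0 0 0 0 0 0
t=5: a0@(1,1) a1@(1,1) a2@(1,1) | pheromone: 0 0 0 0 0 0 / 0 10 0 0 0 0 / 0 0 0 0 0 0 / 0 0 0 0 0 0
t=6: a0@(1,1) a1@(1,1) a2@(1,1) | pheromone: 0 0 0 0 0 0 / 0 12 0 0 0 0 / 0 0 0 0 0 0 / 0 0 0 0 0 0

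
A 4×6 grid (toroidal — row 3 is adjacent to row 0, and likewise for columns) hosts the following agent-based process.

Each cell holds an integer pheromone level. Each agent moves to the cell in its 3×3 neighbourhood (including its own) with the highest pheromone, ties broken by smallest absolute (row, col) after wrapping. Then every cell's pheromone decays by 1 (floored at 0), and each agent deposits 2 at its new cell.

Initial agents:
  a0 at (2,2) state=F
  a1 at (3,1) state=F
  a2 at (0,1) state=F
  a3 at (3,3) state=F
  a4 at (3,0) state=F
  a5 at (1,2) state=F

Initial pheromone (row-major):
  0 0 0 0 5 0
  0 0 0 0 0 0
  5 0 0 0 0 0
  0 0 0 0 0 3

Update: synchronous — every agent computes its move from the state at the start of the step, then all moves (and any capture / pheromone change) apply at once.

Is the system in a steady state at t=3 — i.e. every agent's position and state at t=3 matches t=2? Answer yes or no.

t=1: a0@(1,1) a1@(2,0) a2@(0,0) a3@(0,4) a4@(2,0) a5@(0,1) | pheromone: 2 2 0 0 6 0 / 0 2 0 0 0 0 / 8 0 0 0 0 0 / 0 0 0 0 0 2
t=2: a0@(2,0) a1@(2,0) a2@(0,0) a3@(0,4) a4@(2,0) a5@(0,0) | pheromone: 5 1 0 0 7 0 / 0 1 0 0 0 0 / 13 0 0 0 0 0 / 0 0 0 0 0 1
t=3: a0@(2,0) a1@(2,0) a2@(0,0) a3@(0,4) a4@(2,0) a5@(0,0) | pheromone: 8 0 0 0 8 0 / 0 0 0 0 0 0 / 18 0 0 0 0 0 / 0 0 0 0 0 0

yes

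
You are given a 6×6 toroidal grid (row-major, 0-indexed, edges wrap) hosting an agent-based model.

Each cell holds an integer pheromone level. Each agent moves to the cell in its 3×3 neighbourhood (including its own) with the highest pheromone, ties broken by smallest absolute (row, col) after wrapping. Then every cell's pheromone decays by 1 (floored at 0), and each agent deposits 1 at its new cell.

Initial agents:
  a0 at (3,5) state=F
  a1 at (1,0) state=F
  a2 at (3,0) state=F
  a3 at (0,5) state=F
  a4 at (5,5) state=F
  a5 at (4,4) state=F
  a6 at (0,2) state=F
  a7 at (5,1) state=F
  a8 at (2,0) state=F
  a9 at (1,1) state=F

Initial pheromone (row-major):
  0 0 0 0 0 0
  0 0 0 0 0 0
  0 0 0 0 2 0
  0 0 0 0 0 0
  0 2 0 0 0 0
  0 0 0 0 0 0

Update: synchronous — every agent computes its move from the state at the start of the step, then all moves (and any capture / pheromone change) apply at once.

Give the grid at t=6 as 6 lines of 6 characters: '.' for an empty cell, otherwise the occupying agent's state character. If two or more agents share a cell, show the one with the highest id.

t=1: a0@(2,4) a1@(0,0) a2@(4,1) a3@(0,0) a4@(0,0) a5@(3,3) a6@(0,1) a7@(4,1) a8@(1,0) a9@(0,0) | pheromone: 4 1 0 0 0 0 / 1 0 0 0 0 0 / 0 0 0 0 2 0 / 0 0 0 1 0 0 / 0 3 0 0 0 0 / 0 0 0 0 0 0
t=2: a0@(2,4) a1@(0,0) a2@(4,1) a3@(0,0) a4@(0,0) a5@(2,4) a6@(0,0) a7@(4,1) a8@(0,0) a9@(0,0) | pheromone: 9 0 0 0 0 0 / 0 0 0 0 0 0 / 0 0 0 0 3 0 / 0 0 0 0 0 0 / 0 4 0 0 0 0 / 0 0 0 0 0 0
t=3: a0@(2,4) a1@(0,0) a2@(4,1) a3@(0,0) a4@(0,0) a5@(2,4) a6@(0,0) a7@(4,1) a8@(0,0) a9@(0,0) | pheromone: 14 0 0 0 0 0 / 0 0 0 0 0 0 / 0 0 0 0 4 0 / 0 0 0 0 0 0 / 0 5 0 0 0 0 / 0 0 0 0 0 0
t=4: a0@(2,4) a1@(0,0) a2@(4,1) a3@(0,0) a4@(0,0) a5@(2,4) a6@(0,0) a7@(4,1) a8@(0,0) a9@(0,0) | pheromone: 19 0 0 0 0 0 / 0 0 0 0 0 0 / 0 0 0 0 5 0 / 0 0 0 0 0 0 / 0 6 0 0 0 0 / 0 0 0 0 0 0
t=5: a0@(2,4) a1@(0,0) a2@(4,1) a3@(0,0) a4@(0,0) a5@(2,4) a6@(0,0) a7@(4,1) a8@(0,0) a9@(0,0) | pheromone: 24 0 0 0 0 0 / 0 0 0 0 0 0 / 0 0 0 0 6 0 / 0 0 0 0 0 0 / 0 7 0 0 0 0 / 0 0 0 0 0 0
t=6: a0@(2,4) a1@(0,0) a2@(4,1) a3@(0,0) a4@(0,0) a5@(2,4) a6@(0,0) a7@(4,1) a8@(0,0) a9@(0,0) | pheromone: 29 0 0 0 0 0 / 0 0 0 0 0 0 / 0 0 0 0 7 0 / 0 0 0 0 0 0 / 0 8 0 0 0 0 / 0 0 0 0 0 0

F.....
......
....F.
......
.F....
......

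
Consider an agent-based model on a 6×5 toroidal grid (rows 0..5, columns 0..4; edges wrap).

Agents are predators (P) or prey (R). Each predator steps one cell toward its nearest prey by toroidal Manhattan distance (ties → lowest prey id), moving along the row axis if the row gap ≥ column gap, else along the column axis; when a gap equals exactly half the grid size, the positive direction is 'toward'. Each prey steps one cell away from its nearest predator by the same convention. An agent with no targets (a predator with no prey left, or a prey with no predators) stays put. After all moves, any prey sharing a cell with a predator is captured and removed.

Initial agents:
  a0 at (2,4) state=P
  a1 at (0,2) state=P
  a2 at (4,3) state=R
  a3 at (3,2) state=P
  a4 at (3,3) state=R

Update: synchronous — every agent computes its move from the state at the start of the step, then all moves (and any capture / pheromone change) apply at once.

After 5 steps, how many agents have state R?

t=1: a0@(3,4):P a1@(5,2):P a2@(5,3):R a3@(3,3):P
t=2: a0@(4,4):P a1@(5,3):P a2@(5,4):R a3@(4,3):P
t=3: a0@(5,4):P a1@(5,4):P a2@(0,4):R a3@(5,3):P
t=4: a0@(0,4):P a1@(0,4):P a2@(1,4):R a3@(0,3):P
t=5: a0@(1,4):P a1@(1,4):P a2@(2,4):R a3@(1,3):P

1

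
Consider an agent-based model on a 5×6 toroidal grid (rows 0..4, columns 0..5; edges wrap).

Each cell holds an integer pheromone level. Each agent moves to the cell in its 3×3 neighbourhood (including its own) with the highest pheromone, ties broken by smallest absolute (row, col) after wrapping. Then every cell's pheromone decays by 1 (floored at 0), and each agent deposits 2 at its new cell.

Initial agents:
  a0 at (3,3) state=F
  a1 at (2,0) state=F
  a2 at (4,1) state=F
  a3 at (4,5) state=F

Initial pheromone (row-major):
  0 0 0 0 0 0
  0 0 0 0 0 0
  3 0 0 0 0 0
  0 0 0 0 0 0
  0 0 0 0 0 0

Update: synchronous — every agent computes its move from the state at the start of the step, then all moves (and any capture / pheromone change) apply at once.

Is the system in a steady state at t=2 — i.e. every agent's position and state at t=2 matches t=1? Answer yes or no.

yes

t=1: a0@(2,2) a1@(2,0) a2@(0,0) a3@(0,0) | pheromone: 4 0 0 0 0 0 / 0 0 0 0 0 0 / 4 0 2 0 0 0 / 0 0 0 0 0 0 / 0 0 0 0 0 0
t=2: a0@(2,2) a1@(2,0) a2@(0,0) a3@(0,0) | pheromone: 7 0 0 0 0 0 / 0 0 0 0 0 0 / 5 0 3 0 0 0 / 0 0 0 0 0 0 / 0 0 0 0 0 0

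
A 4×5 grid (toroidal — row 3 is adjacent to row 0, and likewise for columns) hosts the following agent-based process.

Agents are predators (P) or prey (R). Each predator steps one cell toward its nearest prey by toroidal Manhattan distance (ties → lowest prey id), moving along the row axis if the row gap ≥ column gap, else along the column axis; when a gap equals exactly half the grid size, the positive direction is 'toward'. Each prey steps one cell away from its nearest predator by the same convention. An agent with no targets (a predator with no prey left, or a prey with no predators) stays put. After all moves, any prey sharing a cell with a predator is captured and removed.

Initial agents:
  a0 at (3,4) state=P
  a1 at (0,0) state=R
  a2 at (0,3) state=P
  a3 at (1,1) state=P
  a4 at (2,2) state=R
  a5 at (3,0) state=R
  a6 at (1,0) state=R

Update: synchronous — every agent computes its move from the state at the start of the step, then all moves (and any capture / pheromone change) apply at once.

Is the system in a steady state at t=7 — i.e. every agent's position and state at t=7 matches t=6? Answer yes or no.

t=1: a0@(3,0):P a2@(0,4):P a3@(1,0):P a4@(3,2):R a5@(3,1):R a6@(1,4):R
t=2: a0@(3,1):P a2@(1,4):P a3@(1,4):P a4@(3,3):R a5@(3,2):R a6@(2,4):R
t=3: a0@(3,2):P a2@(2,4):P a3@(2,4):P a4@(3,4):R a5@(3,3):R a6@(3,4):R
t=4: a0@(3,3):P a2@(3,4):P a3@(3,4):P a4@(0,4):R a6@(0,4):R
t=5: a0@(0,3):P a2@(0,4):P a3@(0,4):P a4@(1,4):R a6@(1,4):R
t=6: a0@(1,3):P a2@(1,4):P a3@(1,4):P a4@(2,4):R a6@(2,4):R
t=7: a0@(2,3):P a2@(2,4):P a3@(2,4):P a4@(3,4):R a6@(3,4):R

no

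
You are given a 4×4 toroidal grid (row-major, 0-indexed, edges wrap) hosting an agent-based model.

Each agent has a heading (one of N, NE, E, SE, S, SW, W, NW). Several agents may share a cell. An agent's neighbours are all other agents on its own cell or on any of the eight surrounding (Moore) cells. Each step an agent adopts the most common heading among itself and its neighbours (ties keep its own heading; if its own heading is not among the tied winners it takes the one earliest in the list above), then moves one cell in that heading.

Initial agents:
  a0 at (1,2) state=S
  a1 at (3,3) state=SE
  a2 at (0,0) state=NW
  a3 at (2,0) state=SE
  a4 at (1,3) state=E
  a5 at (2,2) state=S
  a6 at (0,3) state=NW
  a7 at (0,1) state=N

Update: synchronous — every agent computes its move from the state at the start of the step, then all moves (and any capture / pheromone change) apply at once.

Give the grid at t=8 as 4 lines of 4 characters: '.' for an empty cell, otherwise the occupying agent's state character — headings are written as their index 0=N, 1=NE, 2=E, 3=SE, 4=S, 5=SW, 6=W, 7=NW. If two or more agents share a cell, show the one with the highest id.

....
..44
..44
..4.

t=1: a0@(2,2):S a1@(0,0):SE a2@(3,3):NW a3@(3,1):SE a4@(2,3):S a5@(3,2):S a6@(3,2):NW a7@(3,1):N
t=2: a0@(3,2):S a1@(1,1):SE a2@(0,3):S a3@(0,2):SE a4@(3,3):S a5@(0,2):S a6@(0,2):S a7@(0,2):SE
t=3: a0@(0,2):S a1@(2,2):SE a2@(1,3):S a3@(1,2):S a4@(0,3):S a5@(1,2):S a6@(1,2):S a7@(1,2):S
t=4: a0@(1,2):S a1@(3,2):S a2@(2,3):S a3@(2,2):S a4@(1,3):S a5@(2,2):S a6@(2,2):S a7@(2,2):S
t=5: a0@(2,2):S a1@(0,2):S a2@(3,3):S a3@(3,2):S a4@(2,3):S a5@(3,2):S a6@(3,2):S a7@(3,2):S
t=6: a0@(3,2):S a1@(1,2):S a2@(0,3):S a3@(0,2):S a4@(3,3):S a5@(0,2):S a6@(0,2):S a7@(0,2):S
t=7: a0@(0,2):S a1@(2,2):S a2@(1,3):S a3@(1,2):S a4@(0,3):S a5@(1,2):S a6@(1,2):S a7@(1,2):S
t=8: a0@(1,2):S a1@(3,2):S a2@(2,3):S a3@(2,2):S a4@(1,3):S a5@(2,2):S a6@(2,2):S a7@(2,2):S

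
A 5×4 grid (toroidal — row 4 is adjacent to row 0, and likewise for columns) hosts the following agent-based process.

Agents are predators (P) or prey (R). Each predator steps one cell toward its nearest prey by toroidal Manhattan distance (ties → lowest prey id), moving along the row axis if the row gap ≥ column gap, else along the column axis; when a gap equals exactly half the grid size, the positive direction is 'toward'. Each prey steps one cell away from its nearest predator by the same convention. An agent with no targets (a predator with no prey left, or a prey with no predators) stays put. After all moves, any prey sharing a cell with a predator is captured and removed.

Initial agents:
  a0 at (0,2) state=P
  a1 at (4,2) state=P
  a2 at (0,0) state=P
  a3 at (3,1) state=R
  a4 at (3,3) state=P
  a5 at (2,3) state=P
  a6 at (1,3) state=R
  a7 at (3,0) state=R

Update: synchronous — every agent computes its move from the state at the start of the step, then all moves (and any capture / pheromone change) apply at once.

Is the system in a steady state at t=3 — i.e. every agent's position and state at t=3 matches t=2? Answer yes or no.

t=1: a0@(1,2):P a1@(3,2):P a2@(1,0):P a3@(2,1):R a4@(3,0):P a5@(1,3):P a6@(0,3):R a7@(3,1):R
t=2: a0@(2,2):P a1@(3,1):P a2@(2,0):P a4@(3,1):P a5@(0,3):P a6@(4,3):R a7@(3,0):R
t=3: a0@(3,2):P a1@(3,0):P a2@(3,0):P a4@(3,0):P a5@(4,3):P a6@(3,3):R a7@(3,3):R

no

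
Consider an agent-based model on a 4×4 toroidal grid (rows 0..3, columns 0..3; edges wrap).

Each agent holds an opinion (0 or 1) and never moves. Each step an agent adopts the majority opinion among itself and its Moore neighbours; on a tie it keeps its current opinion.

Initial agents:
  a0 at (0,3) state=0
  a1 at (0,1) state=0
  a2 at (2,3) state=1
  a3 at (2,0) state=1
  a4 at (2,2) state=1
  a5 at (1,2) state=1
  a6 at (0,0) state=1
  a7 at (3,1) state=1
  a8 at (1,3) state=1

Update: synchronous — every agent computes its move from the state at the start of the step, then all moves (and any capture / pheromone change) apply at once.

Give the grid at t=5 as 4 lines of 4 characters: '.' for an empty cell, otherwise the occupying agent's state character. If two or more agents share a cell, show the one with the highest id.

11.1
..11
1.11
.1..

t=1: a0@(0,3):1 a1@(0,1):1 a2@(2,3):1 a3@(2,0):1 a4@(2,2):1 a5@(1,2):1 a6@(0,0):1 a7@(3,1):1 a8@(1,3):1
t=2: (unchanged — steady state)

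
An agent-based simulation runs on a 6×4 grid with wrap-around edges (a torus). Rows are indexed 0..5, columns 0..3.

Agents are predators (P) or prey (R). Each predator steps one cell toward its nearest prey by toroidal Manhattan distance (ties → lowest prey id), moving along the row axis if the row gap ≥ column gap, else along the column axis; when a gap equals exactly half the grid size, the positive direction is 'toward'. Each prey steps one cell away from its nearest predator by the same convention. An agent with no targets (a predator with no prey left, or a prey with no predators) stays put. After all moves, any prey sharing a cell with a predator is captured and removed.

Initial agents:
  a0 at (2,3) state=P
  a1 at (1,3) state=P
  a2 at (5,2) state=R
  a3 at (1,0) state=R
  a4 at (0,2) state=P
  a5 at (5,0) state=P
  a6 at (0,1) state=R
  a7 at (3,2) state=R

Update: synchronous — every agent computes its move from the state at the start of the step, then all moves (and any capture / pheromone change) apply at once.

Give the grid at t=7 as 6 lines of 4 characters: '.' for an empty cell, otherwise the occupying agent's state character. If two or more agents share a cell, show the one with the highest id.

R.R.
....
....
....
....
.PP.

t=1: a0@(1,3):P a1@(1,0):P a2@(4,2):R a3@(1,1):R a4@(5,2):P a5@(5,1):P a6@(0,0):R a7@(4,2):R
t=2: a0@(1,0):P a1@(1,1):P a2@(3,2):R a3@(1,2):R a4@(4,2):P a5@(4,1):P a6@(5,0):R a7@(3,2):R
t=3: a0@(1,1):P a1@(1,2):P a2@(2,2):R a3@(1,3):R a4@(3,2):P a5@(3,1):P a6@(4,0):R a7@(2,2):R
t=4: a0@(2,1):P a1@(2,2):P a2@(3,2):R a3@(1,0):R a4@(2,2):P a5@(2,1):P a6@(5,0):R a7@(3,2):R
t=5: a0@(3,1):P a1@(3,2):P a2@(4,2):R a3@(0,0):R a4@(3,2):P a5@(3,1):P a6@(4,0):R a7@(4,2):R
t=6: a0@(4,1):P a1@(4,2):P a2@(5,2):R a3@(5,0):R a4@(4,2):P a5@(4,1):P a6@(5,0):R a7@(5,2):R
t=7: a0@(5,1):P a1@(5,2):P a2@(0,2):R a3@(0,0):R a4@(5,2):P a5@(5,1):P a6@(0,0):R a7@(0,2):R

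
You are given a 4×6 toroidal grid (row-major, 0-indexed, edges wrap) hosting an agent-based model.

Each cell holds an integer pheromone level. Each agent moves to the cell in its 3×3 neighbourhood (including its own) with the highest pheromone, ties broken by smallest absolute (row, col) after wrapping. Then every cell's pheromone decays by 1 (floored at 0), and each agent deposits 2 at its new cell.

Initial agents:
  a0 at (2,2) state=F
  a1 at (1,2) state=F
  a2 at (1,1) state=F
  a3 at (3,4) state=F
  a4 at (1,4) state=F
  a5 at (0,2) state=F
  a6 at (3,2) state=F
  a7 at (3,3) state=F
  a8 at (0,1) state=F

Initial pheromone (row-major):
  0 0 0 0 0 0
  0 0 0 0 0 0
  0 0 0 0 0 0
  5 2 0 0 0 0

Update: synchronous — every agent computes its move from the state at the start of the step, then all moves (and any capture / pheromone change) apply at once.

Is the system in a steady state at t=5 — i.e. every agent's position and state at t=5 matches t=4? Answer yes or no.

yes

t=1: a0@(3,1) a1@(0,1) a2@(0,0) a3@(0,3) a4@(0,3) a5@(3,1) a6@(3,1) a7@(0,2) a8@(3,0) | pheromone: 2 2 2 4 0 0 / 0 0 0 0 0 0 / 0 0 0 0 0 0 / 6 7 0 0 0 0
t=2: a0@(3,1) a1@(3,1) a2@(3,1) a3@(0,3) a4@(0,3) a5@(3,1) a6@(3,1) a7@(3,1) a8@(3,1) | pheromone: 1 1 1 7 0 0 / 0 0 0 0 0 0 / 0 0 0 0 0 0 / 5 20 0 0 0 0
t=3: a0@(3,1) a1@(3,1) a2@(3,1) a3@(0,3) a4@(0,3) a5@(3,1) a6@(3,1) a7@(3,1) a8@(3,1) | pheromone: 0 0 0 10 0 0 / 0 0 0 0 0 0 / 0 0 0 0 0 0 / 4 33 0 0 0 0
t=4: a0@(3,1) a1@(3,1) a2@(3,1) a3@(0,3) a4@(0,3) a5@(3,1) a6@(3,1) a7@(3,1) a8@(3,1) | pheromone: 0 0 0 13 0 0 / 0 0 0 0 0 0 / 0 0 0 0 0 0 / 3 46 0 0 0 0
t=5: a0@(3,1) a1@(3,1) a2@(3,1) a3@(0,3) a4@(0,3) a5@(3,1) a6@(3,1) a7@(3,1) a8@(3,1) | pheromone: 0 0 0 16 0 0 / 0 0 0 0 0 0 / 0 0 0 0 0 0 / 2 59 0 0 0 0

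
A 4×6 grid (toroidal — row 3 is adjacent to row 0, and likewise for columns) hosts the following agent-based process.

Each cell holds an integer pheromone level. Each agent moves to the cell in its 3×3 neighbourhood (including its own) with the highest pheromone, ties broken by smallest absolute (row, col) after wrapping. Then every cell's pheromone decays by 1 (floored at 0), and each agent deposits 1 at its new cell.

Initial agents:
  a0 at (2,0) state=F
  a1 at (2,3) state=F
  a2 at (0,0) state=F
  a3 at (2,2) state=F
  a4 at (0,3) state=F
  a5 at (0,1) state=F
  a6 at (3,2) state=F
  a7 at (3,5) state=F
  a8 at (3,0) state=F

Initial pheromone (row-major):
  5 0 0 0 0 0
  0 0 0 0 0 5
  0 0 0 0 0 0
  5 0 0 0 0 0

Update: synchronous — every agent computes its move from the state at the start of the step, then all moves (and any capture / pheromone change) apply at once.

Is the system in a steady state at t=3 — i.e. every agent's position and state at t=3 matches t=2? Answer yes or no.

no

t=1: a0@(1,5) a1@(1,2) a2@(0,0) a3@(1,1) a4@(0,2) a5@(0,0) a6@(0,1) a7@(0,0) a8@(0,0) | pheromone: 8 1 1 0 0 0 / 0 1 1 0 0 5 / 0 0 0 0 0 0 / 4 0 0 0 0 0
t=2: a0@(0,0) a1@(0,1) a2@(0,0) a3@(0,0) a4@(0,1) a5@(0,0) a6@(0,0) a7@(0,0) a8@(0,0) | pheromone: 14 2 0 0 0 0 / 0 0 0 0 0 4 / 0 0 0 0 0 0 / 3 0 0 0 0 0
t=3: a0@(0,0) a1@(0,0) a2@(0,0) a3@(0,0) a4@(0,0) a5@(0,0) a6@(0,0) a7@(0,0) a8@(0,0) | pheromone: 22 1 0 0 0 0 / 0 0 0 0 0 3 / 0 0 0 0 0 0 / 2 0 0 0 0 0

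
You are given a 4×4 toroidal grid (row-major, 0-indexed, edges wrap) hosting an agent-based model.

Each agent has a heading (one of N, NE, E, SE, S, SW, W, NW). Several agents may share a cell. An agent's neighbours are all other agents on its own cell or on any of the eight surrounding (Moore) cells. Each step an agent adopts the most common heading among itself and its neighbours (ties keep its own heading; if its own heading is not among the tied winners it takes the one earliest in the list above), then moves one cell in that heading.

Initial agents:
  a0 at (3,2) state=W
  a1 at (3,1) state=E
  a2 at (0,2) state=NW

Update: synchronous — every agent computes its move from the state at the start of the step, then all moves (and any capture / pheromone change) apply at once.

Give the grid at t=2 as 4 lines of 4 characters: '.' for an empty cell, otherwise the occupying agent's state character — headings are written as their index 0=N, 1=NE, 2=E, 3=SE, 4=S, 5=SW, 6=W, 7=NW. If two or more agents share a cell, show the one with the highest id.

....
....
7...
6..2

t=1: a0@(3,1):W a1@(3,2):E a2@(3,1):NW
t=2: a0@(3,0):W a1@(3,3):E a2@(2,0):NW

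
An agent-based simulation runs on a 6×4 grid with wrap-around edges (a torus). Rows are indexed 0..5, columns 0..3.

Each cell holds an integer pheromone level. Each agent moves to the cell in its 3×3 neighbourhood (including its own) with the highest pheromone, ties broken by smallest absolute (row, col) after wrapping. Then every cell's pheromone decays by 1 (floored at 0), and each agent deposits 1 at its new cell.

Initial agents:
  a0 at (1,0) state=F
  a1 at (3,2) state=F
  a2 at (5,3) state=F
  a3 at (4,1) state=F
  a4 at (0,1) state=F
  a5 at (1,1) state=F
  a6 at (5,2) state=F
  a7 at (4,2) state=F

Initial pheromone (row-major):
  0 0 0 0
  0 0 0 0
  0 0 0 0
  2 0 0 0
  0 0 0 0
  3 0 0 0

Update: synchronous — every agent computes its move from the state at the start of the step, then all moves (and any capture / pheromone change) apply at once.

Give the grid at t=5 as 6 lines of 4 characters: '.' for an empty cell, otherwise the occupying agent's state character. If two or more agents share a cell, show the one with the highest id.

....
....
.F..
....
....
F...

t=1: a0@(0,0) a1@(2,1) a2@(5,0) a3@(5,0) a4@(5,0) a5@(0,0) a6@(0,1) a7@(3,1) | pheromone: 2 1 0 0 / 0 0 0 0 / 0 1 0 0 / 1 1 0 0 / 0 0 0 0 / 5 0 0 0
t=2: a0@(5,0) a1@(2,1) a2@(5,0) a3@(5,0) a4@(5,0) a5@(5,0) a6@(5,0) a7@(2,1) | pheromone: 1 0 0 0 / 0 0 0 0 / 0 2 0 0 / 0 0 0 0 / 0 0 0 0 / 10 0 0 0
t=3: a0@(5,0) a1@(2,1) a2@(5,0) a3@(5,0) a4@(5,0) a5@(5,0) a6@(5,0) a7@(2,1) | pheromone: 0 0 0 0 / 0 0 0 0 / 0 3 0 0 / 0 0 0 0 / 0 0 0 0 / 15 0 0 0
t=4: a0@(5,0) a1@(2,1) a2@(5,0) a3@(5,0) a4@(5,0) a5@(5,0) a6@(5,0) a7@(2,1) | pheromone: 0 0 0 0 / 0 0 0 0 / 0 4 0 0 / 0 0 0 0 / 0 0 0 0 / 20 0 0 0
t=5: a0@(5,0) a1@(2,1) a2@(5,0) a3@(5,0) a4@(5,0) a5@(5,0) a6@(5,0) a7@(2,1) | pheromone: 0 0 0 0 / 0 0 0 0 / 0 5 0 0 / 0 0 0 0 / 0 0 0 0 / 25 0 0 0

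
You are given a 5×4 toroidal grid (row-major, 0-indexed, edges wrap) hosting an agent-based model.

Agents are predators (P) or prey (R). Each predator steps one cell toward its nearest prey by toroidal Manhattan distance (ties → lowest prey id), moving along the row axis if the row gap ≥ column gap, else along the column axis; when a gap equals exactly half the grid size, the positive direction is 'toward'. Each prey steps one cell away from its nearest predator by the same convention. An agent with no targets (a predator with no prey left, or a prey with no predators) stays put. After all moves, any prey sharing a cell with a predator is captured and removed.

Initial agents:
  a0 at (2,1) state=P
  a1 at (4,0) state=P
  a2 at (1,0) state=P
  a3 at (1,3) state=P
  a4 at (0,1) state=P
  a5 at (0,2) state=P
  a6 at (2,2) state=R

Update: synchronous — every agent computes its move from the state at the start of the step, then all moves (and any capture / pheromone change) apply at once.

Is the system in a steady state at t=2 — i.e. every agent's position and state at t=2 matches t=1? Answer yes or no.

yes

t=1: a0@(2,2):P a1@(3,0):P a2@(1,1):P a3@(2,3):P a4@(1,1):P a5@(1,2):P
t=2: (unchanged — steady state)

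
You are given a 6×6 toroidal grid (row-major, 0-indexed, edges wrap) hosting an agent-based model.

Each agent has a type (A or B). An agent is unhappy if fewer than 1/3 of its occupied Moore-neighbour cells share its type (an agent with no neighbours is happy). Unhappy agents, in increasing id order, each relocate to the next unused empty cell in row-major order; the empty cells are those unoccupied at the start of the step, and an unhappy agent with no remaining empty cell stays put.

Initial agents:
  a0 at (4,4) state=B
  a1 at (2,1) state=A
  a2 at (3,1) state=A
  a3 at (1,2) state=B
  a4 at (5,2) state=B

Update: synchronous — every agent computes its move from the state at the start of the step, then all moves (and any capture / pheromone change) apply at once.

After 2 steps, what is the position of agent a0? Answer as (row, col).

t=1: a0@(4,4):B a1@(2,1):A a2@(3,1):A a3@(0,0):B a4@(5,2):B
t=2: (unchanged — steady state)

(4, 4)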